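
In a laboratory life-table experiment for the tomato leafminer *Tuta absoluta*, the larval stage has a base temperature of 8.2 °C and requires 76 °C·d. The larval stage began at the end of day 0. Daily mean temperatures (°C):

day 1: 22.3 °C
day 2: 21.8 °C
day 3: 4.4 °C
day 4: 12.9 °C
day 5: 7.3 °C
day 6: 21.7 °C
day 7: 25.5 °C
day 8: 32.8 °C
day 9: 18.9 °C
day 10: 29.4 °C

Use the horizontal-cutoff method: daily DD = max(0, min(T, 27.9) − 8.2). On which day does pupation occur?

Daily DD above 8.2 °C (capped at 19.7): 14.1, 13.6, 0.0, 4.7, 0.0, 13.5, 17.3, 19.7, 10.7, 19.7.
Cumulative: 14.1, 27.7, 27.7, 32.4, 32.4, 45.9, 63.2, 82.9, 93.6, 113.3.
The total first reaches 76 DD on day 8.

day 8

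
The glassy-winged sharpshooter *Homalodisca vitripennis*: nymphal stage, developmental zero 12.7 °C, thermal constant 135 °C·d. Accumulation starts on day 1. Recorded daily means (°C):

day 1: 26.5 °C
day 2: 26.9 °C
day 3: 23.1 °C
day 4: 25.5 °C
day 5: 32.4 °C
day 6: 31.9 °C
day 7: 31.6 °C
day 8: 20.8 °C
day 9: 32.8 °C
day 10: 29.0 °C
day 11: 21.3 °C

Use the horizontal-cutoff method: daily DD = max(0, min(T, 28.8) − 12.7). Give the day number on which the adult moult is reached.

Daily DD above 12.7 °C (capped at 16.1): 13.8, 14.2, 10.4, 12.8, 16.1, 16.1, 16.1, 8.1, 16.1, 16.1, 8.6.
Cumulative: 13.8, 28.0, 38.4, 51.2, 67.3, 83.4, 99.5, 107.6, 123.7, 139.8, 148.4.
The total first reaches 135 DD on day 10.

day 10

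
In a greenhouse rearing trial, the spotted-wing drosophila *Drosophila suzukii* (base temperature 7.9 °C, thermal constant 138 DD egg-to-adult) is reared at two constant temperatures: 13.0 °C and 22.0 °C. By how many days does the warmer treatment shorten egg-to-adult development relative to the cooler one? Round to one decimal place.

At 13.0 °C: 138 / (13.0 − 7.9) = 138 / 5.1 = 27.059 d.
At 22.0 °C: 138 / (22.0 − 7.9) = 138 / 14.1 = 9.787 d.
Difference = |27.059 − 9.787| = 17.272 ≈ 17.3 days.

17.3 days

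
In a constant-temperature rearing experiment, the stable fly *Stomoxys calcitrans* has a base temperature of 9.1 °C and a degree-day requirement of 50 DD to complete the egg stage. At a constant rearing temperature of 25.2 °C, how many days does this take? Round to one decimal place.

3.1 days

Daily accumulation = 25.2 − 9.1 = 16.1 DD/day.
Duration = 50 / 16.1 = 3.106 ≈ 3.1 days.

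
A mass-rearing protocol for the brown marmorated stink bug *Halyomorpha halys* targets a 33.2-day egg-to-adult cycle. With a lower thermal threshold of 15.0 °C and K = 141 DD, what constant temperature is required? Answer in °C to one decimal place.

Required daily accumulation = 141 / 33.2 = 4.247 DD/day.
T = T_base + 4.247 = 15.0 + 4.247 = 19.247 ≈ 19.2 °C.

19.2 °C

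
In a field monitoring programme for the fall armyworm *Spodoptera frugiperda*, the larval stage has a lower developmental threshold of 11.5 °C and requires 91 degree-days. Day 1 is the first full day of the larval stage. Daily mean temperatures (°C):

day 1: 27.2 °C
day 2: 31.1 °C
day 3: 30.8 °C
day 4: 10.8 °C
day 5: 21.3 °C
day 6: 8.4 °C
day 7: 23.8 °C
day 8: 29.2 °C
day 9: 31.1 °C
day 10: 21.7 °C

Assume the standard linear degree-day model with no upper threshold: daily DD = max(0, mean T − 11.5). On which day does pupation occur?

Daily DD above 11.5 °C: 15.7, 19.6, 19.3, 0.0, 9.8, 0.0, 12.3, 17.7, 19.6, 10.2.
Cumulative: 15.7, 35.3, 54.6, 54.6, 64.4, 64.4, 76.7, 94.4, 114.0, 124.2.
The total first reaches 91 DD on day 8.

day 8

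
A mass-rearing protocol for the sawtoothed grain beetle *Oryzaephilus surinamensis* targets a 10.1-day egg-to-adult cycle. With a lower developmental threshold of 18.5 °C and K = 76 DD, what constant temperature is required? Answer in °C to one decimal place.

Required daily accumulation = 76 / 10.1 = 7.525 DD/day.
T = T_base + 7.525 = 18.5 + 7.525 = 26.025 ≈ 26.0 °C.

26.0 °C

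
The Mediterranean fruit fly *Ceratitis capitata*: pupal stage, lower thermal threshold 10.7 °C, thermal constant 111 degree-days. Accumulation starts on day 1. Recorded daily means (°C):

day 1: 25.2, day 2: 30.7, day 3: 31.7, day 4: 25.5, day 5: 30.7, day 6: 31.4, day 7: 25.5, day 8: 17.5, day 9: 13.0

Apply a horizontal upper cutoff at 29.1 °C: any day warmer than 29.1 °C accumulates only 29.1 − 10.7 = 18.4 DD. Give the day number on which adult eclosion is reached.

Daily DD above 10.7 °C (capped at 18.4): 14.5, 18.4, 18.4, 14.8, 18.4, 18.4, 14.8, 6.8, 2.3.
Cumulative: 14.5, 32.9, 51.3, 66.1, 84.5, 102.9, 117.7, 124.5, 126.8.
The total first reaches 111 DD on day 7.

day 7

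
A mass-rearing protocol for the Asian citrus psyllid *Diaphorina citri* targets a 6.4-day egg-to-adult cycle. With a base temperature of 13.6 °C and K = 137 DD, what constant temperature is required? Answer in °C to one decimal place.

35.0 °C

Required daily accumulation = 137 / 6.4 = 21.406 DD/day.
T = T_base + 21.406 = 13.6 + 21.406 = 35.006 ≈ 35.0 °C.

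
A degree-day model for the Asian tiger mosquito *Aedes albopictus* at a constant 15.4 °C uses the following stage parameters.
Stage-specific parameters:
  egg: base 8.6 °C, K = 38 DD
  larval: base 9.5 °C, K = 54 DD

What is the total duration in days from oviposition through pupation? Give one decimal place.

14.7 days

egg: 38 / (15.4 − 8.6) = 38 / 6.8 = 5.588 d.
larval: 54 / (15.4 − 9.5) = 54 / 5.9 = 9.153 d.
Sum = 14.741 ≈ 14.7 days.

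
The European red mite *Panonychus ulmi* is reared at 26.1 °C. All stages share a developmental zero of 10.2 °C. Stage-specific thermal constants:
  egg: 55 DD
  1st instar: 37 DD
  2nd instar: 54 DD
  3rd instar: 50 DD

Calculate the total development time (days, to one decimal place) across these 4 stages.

Daily accumulation at 26.1 °C = 26.1 − 10.2 = 15.9 DD/day.
Total K = 55 + 37 + 54 + 50 = 196 DD.
Total duration = 196 / 15.9 = 12.327 ≈ 12.3 days.

12.3 days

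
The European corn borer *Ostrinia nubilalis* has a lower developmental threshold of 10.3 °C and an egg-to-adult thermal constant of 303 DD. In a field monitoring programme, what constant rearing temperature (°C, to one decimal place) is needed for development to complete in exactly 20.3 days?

Required daily accumulation = 303 / 20.3 = 14.926 DD/day.
T = T_base + 14.926 = 10.3 + 14.926 = 25.226 ≈ 25.2 °C.

25.2 °C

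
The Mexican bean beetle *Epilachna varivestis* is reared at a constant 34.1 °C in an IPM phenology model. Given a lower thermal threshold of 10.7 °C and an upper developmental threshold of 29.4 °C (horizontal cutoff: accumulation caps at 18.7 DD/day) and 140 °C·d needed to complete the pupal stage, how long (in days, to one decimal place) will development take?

7.5 days

Temperature 34.1 °C exceeds the upper threshold, so daily accumulation caps at 29.4 − 10.7 = 18.7 DD/day.
Duration = 140 / 18.7 = 7.487 ≈ 7.5 days.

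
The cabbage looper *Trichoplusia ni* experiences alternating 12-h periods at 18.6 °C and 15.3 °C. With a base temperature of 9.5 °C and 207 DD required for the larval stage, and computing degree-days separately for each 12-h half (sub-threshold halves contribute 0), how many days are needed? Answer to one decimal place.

Day half: max(0, 18.6 − 9.5) × 0.5 = 9.1 × 0.5 = 4.55 DD.
Night half: max(0, 15.3 − 9.5) × 0.5 = 5.8 × 0.5 = 2.90 DD.
Per 24 h: 7.45 DD/day.
Duration = 207 / 7.45 = 27.785 ≈ 27.8 days.

27.8 days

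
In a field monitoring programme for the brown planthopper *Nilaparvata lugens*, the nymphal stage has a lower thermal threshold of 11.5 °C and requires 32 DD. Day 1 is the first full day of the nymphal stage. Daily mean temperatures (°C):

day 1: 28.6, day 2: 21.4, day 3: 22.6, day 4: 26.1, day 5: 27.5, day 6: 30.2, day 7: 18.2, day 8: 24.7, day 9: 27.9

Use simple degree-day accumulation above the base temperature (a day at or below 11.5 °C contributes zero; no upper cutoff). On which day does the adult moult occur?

Daily DD above 11.5 °C: 17.1, 9.9, 11.1, 14.6, 16.0, 18.7, 6.7, 13.2, 16.4.
Cumulative: 17.1, 27.0, 38.1, 52.7, 68.7, 87.4, 94.1, 107.3, 123.7.
The total first reaches 32 DD on day 3.

day 3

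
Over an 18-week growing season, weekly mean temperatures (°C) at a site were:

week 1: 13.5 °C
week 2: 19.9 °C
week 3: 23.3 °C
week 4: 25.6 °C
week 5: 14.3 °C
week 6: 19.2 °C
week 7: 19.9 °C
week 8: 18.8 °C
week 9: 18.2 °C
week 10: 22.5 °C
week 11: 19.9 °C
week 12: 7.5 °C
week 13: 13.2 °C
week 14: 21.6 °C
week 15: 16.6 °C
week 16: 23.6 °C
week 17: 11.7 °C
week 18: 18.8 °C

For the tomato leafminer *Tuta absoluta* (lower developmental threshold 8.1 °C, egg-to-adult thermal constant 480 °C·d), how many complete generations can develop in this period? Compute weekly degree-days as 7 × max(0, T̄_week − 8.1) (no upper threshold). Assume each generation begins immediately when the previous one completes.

Weekly DD (7 × max(0, T̄ − 8.1)): 37.8, 82.6, 106.4, 122.5, 43.4, 77.7, 82.6, 74.9, 70.7, 100.8, 82.6, 0.0, 35.7, 94.5, 59.5, 108.5, 25.2, 74.9.
Season total = 1280.3 DD.
Complete generations = ⌊1280.3 / 480⌋ = 2.

2 generations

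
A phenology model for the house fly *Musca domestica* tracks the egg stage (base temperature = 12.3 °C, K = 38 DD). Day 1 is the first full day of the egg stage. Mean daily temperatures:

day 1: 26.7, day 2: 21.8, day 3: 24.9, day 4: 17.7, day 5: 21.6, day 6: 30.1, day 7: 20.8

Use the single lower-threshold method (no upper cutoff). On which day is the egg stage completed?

day 4

Daily DD above 12.3 °C: 14.4, 9.5, 12.6, 5.4, 9.3, 17.8, 8.5.
Cumulative: 14.4, 23.9, 36.5, 41.9, 51.2, 69.0, 77.5.
The total first reaches 38 DD on day 4.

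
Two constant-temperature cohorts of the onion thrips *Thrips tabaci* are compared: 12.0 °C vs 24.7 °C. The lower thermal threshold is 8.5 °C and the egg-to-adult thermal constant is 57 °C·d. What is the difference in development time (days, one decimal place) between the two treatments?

12.8 days

At 12.0 °C: 57 / (12.0 − 8.5) = 57 / 3.5 = 16.286 d.
At 24.7 °C: 57 / (24.7 − 8.5) = 57 / 16.2 = 3.519 d.
Difference = |16.286 − 3.519| = 12.767 ≈ 12.8 days.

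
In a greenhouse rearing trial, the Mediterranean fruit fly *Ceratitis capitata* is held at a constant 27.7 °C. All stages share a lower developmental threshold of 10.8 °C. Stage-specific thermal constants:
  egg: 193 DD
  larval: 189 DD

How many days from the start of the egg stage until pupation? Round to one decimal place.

22.6 days

Daily accumulation at 27.7 °C = 27.7 − 10.8 = 16.9 DD/day.
Total K = 193 + 189 = 382 DD.
Total duration = 382 / 16.9 = 22.604 ≈ 22.6 days.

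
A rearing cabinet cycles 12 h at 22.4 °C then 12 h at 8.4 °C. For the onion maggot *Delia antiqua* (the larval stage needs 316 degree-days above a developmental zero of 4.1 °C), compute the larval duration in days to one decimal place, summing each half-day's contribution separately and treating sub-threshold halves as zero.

Day half: max(0, 22.4 − 4.1) × 0.5 = 18.3 × 0.5 = 9.15 DD.
Night half: max(0, 8.4 − 4.1) × 0.5 = 4.3 × 0.5 = 2.15 DD.
Per 24 h: 11.30 DD/day.
Duration = 316 / 11.30 = 27.965 ≈ 28.0 days.

28.0 days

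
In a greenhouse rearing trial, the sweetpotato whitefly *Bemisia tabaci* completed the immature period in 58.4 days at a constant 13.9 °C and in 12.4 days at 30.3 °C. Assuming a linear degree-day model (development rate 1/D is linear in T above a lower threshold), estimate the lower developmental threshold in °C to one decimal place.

Under the model K = D·(T − T_b), so D₁·(T₁ − T_b) = D₂·(T₂ − T_b).
58.4·(13.9 − T_b) = 12.4·(30.3 − T_b)
T_b = (58.4·13.9 − 12.4·30.3) / (58.4 − 12.4) = 436.04 / 46.0 = 9.479 °C ≈ 9.5 °C.

9.5 °C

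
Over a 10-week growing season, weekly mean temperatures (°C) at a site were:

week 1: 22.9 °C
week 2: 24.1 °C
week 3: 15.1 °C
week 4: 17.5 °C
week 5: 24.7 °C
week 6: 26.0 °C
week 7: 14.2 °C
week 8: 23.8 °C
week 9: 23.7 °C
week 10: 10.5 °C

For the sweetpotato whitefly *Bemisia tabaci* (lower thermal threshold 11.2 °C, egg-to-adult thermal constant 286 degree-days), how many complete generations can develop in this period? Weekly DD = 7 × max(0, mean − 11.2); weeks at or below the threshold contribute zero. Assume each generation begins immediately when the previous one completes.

2 generations

Weekly DD (7 × max(0, T̄ − 11.2)): 81.9, 90.3, 27.3, 44.1, 94.5, 103.6, 21.0, 88.2, 87.5, 0.0.
Season total = 638.4 DD.
Complete generations = ⌊638.4 / 286⌋ = 2.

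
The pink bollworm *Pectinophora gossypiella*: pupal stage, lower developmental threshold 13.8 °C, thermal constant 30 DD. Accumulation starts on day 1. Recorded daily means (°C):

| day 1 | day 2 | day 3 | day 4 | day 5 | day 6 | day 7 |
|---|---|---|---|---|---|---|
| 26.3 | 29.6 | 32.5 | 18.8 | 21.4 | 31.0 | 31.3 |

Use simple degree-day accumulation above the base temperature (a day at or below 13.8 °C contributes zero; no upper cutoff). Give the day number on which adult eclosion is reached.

day 3

Daily DD above 13.8 °C: 12.5, 15.8, 18.7, 5.0, 7.6, 17.2, 17.5.
Cumulative: 12.5, 28.3, 47.0, 52.0, 59.6, 76.8, 94.3.
The total first reaches 30 DD on day 3.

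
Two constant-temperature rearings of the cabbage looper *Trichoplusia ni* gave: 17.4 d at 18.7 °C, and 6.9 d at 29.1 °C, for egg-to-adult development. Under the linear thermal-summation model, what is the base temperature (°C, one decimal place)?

Equal thermal constants: D₁(T₁ − T_b) = D₂(T₂ − T_b).
17.4·(18.7 − T_b) = 6.9·(29.1 − T_b)
T_b = (17.4·18.7 − 6.9·29.1) / (17.4 − 6.9) = 124.59 / 10.5 = 11.866 °C ≈ 11.9 °C.

11.9 °C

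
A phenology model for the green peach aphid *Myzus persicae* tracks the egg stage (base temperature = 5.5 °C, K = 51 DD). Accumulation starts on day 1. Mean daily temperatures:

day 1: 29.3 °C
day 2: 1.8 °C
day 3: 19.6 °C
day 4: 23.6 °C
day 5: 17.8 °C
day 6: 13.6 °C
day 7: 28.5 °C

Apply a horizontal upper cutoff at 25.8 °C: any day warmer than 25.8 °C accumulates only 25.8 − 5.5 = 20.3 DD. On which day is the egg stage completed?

day 4

Daily DD above 5.5 °C (capped at 20.3): 20.3, 0.0, 14.1, 18.1, 12.3, 8.1, 20.3.
Cumulative: 20.3, 20.3, 34.4, 52.5, 64.8, 72.9, 93.2.
The total first reaches 51 DD on day 4.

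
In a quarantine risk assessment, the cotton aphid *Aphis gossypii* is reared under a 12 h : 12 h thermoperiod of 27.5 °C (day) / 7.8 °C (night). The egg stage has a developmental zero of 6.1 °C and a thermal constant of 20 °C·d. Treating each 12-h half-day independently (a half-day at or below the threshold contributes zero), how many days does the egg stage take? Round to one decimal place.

1.7 days

Day half: max(0, 27.5 − 6.1) × 0.5 = 21.4 × 0.5 = 10.70 DD.
Night half: max(0, 7.8 − 6.1) × 0.5 = 1.7 × 0.5 = 0.85 DD.
Per 24 h: 11.55 DD/day.
Duration = 20 / 11.55 = 1.732 ≈ 1.7 days.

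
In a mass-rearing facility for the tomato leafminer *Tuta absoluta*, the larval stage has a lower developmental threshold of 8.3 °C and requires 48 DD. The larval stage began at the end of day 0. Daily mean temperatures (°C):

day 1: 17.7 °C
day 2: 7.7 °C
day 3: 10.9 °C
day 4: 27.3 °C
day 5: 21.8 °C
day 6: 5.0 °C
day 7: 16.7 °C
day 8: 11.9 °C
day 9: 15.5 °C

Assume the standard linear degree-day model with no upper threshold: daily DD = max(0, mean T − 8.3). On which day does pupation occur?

day 7

Daily DD above 8.3 °C: 9.4, 0.0, 2.6, 19.0, 13.5, 0.0, 8.4, 3.6, 7.2.
Cumulative: 9.4, 9.4, 12.0, 31.0, 44.5, 44.5, 52.9, 56.5, 63.7.
The total first reaches 48 DD on day 7.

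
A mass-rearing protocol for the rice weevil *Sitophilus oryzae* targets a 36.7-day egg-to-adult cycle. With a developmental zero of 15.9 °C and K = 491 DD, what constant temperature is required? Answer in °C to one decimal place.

29.3 °C

Required daily accumulation = 491 / 36.7 = 13.379 DD/day.
T = T_base + 13.379 = 15.9 + 13.379 = 29.279 ≈ 29.3 °C.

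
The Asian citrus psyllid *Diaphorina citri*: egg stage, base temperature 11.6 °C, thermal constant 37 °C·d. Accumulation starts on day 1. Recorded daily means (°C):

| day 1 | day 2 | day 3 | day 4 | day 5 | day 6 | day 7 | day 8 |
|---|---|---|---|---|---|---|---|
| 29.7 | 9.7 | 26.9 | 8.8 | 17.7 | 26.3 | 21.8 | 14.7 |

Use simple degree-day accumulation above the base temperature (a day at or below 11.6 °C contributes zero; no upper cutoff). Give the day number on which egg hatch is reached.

day 5

Daily DD above 11.6 °C: 18.1, 0.0, 15.3, 0.0, 6.1, 14.7, 10.2, 3.1.
Cumulative: 18.1, 18.1, 33.4, 33.4, 39.5, 54.2, 64.4, 67.5.
The total first reaches 37 DD on day 5.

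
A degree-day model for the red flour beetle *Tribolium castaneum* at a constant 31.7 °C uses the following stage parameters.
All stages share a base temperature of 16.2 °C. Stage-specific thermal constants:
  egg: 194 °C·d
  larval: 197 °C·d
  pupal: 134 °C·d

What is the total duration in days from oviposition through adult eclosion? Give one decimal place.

Daily accumulation at 31.7 °C = 31.7 − 16.2 = 15.5 DD/day.
Total K = 194 + 197 + 134 = 525 DD.
Total duration = 525 / 15.5 = 33.871 ≈ 33.9 days.

33.9 days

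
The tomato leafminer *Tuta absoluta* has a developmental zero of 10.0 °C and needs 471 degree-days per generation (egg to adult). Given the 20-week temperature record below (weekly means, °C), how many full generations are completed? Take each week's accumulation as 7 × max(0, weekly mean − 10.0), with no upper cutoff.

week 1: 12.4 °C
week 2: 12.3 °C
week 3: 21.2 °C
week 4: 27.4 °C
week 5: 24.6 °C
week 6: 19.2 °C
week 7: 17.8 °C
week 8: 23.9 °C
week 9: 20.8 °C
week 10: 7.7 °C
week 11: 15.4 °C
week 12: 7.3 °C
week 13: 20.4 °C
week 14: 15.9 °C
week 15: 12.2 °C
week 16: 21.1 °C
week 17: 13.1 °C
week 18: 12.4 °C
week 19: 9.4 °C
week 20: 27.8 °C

2 generations

Weekly DD (7 × max(0, T̄ − 10.0)): 16.8, 16.1, 78.4, 121.8, 102.2, 64.4, 54.6, 97.3, 75.6, 0.0, 37.8, 0.0, 72.8, 41.3, 15.4, 77.7, 21.7, 16.8, 0.0, 124.6.
Season total = 1035.3 DD.
Complete generations = ⌊1035.3 / 471⌋ = 2.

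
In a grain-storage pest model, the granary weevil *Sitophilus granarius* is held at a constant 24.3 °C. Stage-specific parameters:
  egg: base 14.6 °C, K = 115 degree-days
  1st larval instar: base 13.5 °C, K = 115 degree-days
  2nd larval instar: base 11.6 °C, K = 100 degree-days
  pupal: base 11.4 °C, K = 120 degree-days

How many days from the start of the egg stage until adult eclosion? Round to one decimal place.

egg: 115 / (24.3 − 14.6) = 115 / 9.7 = 11.856 d.
1st larval instar: 115 / (24.3 − 13.5) = 115 / 10.8 = 10.648 d.
2nd larval instar: 100 / (24.3 − 11.6) = 100 / 12.7 = 7.874 d.
pupal: 120 / (24.3 − 11.4) = 120 / 12.9 = 9.302 d.
Sum = 39.680 ≈ 39.7 days.

39.7 days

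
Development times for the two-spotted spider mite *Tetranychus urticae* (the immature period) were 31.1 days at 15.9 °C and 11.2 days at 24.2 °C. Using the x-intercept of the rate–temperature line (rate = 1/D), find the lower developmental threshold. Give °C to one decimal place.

11.2 °C

Equal thermal constants: D₁(T₁ − T_b) = D₂(T₂ − T_b).
31.1·(15.9 − T_b) = 11.2·(24.2 − T_b)
T_b = (31.1·15.9 − 11.2·24.2) / (31.1 − 11.2) = 223.45 / 19.9 = 11.229 °C ≈ 11.2 °C.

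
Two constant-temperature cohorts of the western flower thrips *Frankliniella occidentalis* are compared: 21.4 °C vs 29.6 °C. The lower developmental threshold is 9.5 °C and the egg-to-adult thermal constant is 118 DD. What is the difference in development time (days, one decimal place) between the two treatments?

At 21.4 °C: 118 / (21.4 − 9.5) = 118 / 11.9 = 9.916 d.
At 29.6 °C: 118 / (29.6 − 9.5) = 118 / 20.1 = 5.871 d.
Difference = |9.916 − 5.871| = 4.045 ≈ 4.0 days.

4.0 days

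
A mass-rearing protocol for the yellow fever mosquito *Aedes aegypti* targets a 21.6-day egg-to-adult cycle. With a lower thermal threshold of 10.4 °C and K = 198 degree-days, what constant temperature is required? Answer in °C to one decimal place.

19.6 °C

Required daily accumulation = 198 / 21.6 = 9.167 DD/day.
T = T_base + 9.167 = 10.4 + 9.167 = 19.567 ≈ 19.6 °C.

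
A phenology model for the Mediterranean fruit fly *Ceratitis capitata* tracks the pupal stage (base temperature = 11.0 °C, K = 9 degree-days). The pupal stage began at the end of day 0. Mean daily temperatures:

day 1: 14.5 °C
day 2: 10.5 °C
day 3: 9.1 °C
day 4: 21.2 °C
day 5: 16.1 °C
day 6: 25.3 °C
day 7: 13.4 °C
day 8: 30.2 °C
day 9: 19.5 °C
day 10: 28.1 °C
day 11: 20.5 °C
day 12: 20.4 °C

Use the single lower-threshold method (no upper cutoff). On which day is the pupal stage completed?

day 4

Daily DD above 11.0 °C: 3.5, 0.0, 0.0, 10.2, 5.1, 14.3, 2.4, 19.2, 8.5, 17.1, 9.5, 9.4.
Cumulative: 3.5, 3.5, 3.5, 13.7, 18.8, 33.1, 35.5, 54.7, 63.2, 80.3, 89.8, 99.2.
The total first reaches 9 DD on day 4.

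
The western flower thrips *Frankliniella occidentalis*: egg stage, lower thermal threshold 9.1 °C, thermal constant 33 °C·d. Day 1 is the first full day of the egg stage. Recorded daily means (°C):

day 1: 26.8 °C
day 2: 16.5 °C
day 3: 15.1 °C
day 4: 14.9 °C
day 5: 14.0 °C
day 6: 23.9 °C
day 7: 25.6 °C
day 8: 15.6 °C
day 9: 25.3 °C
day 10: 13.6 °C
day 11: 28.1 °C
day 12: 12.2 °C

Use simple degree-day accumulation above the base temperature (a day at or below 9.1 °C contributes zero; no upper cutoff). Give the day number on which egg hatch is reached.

Daily DD above 9.1 °C: 17.7, 7.4, 6.0, 5.8, 4.9, 14.8, 16.5, 6.5, 16.2, 4.5, 19.0, 3.1.
Cumulative: 17.7, 25.1, 31.1, 36.9, 41.8, 56.6, 73.1, 79.6, 95.8, 100.3, 119.3, 122.4.
The total first reaches 33 DD on day 4.

day 4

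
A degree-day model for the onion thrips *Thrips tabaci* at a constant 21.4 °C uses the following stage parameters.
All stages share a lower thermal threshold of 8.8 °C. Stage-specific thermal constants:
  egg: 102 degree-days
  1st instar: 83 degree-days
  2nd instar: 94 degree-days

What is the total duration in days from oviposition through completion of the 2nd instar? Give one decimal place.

22.1 days

Daily accumulation at 21.4 °C = 21.4 − 8.8 = 12.6 DD/day.
Total K = 102 + 83 + 94 = 279 DD.
Total duration = 279 / 12.6 = 22.143 ≈ 22.1 days.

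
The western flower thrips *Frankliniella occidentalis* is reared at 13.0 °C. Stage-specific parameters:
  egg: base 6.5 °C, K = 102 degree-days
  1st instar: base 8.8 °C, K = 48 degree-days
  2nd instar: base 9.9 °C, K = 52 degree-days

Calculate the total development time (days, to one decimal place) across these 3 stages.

43.9 days

egg: 102 / (13.0 − 6.5) = 102 / 6.5 = 15.692 d.
1st instar: 48 / (13.0 − 8.8) = 48 / 4.2 = 11.429 d.
2nd instar: 52 / (13.0 − 9.9) = 52 / 3.1 = 16.774 d.
Sum = 43.895 ≈ 43.9 days.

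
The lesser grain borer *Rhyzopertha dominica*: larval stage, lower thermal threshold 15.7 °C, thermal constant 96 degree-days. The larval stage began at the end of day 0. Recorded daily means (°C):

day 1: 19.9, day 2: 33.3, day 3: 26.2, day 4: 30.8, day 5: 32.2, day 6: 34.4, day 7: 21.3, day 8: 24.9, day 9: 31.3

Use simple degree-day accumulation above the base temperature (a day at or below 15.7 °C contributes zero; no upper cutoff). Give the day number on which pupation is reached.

Daily DD above 15.7 °C: 4.2, 17.6, 10.5, 15.1, 16.5, 18.7, 5.6, 9.2, 15.6.
Cumulative: 4.2, 21.8, 32.3, 47.4, 63.9, 82.6, 88.2, 97.4, 113.0.
The total first reaches 96 DD on day 8.

day 8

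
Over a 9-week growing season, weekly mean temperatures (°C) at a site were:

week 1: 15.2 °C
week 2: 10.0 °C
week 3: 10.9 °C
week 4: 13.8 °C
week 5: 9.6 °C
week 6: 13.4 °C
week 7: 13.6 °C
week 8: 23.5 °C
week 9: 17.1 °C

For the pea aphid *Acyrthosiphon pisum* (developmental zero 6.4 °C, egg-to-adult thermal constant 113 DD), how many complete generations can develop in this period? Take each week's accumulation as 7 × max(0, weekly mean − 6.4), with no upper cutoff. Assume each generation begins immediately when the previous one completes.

4 generations

Weekly DD (7 × max(0, T̄ − 6.4)): 61.6, 25.2, 31.5, 51.8, 22.4, 49.0, 50.4, 119.7, 74.9.
Season total = 486.5 DD.
Complete generations = ⌊486.5 / 113⌋ = 4.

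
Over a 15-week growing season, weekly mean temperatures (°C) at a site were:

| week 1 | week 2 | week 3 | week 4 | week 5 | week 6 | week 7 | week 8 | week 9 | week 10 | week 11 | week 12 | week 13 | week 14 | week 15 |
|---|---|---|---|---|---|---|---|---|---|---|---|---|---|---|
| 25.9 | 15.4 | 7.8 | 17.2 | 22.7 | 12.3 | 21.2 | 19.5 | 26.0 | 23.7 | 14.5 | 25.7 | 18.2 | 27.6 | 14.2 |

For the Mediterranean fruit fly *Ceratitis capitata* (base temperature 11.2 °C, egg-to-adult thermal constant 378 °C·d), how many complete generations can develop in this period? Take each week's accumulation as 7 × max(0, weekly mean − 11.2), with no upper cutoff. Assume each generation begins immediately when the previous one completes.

2 generations

Weekly DD (7 × max(0, T̄ − 11.2)): 102.9, 29.4, 0.0, 42.0, 80.5, 7.7, 70.0, 58.1, 103.6, 87.5, 23.1, 101.5, 49.0, 114.8, 21.0.
Season total = 891.1 DD.
Complete generations = ⌊891.1 / 378⌋ = 2.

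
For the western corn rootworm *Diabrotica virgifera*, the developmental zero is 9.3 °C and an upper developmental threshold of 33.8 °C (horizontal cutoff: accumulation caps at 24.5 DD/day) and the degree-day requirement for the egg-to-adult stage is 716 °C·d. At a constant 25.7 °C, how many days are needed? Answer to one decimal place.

Daily accumulation = 25.7 − 9.3 = 16.4 DD/day.
Duration = 716 / 16.4 = 43.659 ≈ 43.7 days.

43.7 days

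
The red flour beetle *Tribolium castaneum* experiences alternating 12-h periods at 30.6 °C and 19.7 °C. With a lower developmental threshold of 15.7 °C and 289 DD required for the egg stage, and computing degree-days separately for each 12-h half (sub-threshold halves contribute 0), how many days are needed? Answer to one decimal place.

Day half: max(0, 30.6 − 15.7) × 0.5 = 14.9 × 0.5 = 7.45 DD.
Night half: max(0, 19.7 − 15.7) × 0.5 = 4.0 × 0.5 = 2.00 DD.
Per 24 h: 9.45 DD/day.
Duration = 289 / 9.45 = 30.582 ≈ 30.6 days.

30.6 days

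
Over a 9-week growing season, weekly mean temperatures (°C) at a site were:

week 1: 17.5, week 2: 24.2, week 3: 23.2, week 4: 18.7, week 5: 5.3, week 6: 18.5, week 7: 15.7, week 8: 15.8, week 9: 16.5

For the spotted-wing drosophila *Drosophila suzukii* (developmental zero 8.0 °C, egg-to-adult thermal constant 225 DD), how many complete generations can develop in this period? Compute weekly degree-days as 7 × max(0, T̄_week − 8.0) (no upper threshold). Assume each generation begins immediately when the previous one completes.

Weekly DD (7 × max(0, T̄ − 8.0)): 66.5, 113.4, 106.4, 74.9, 0.0, 73.5, 53.9, 54.6, 59.5.
Season total = 602.7 DD.
Complete generations = ⌊602.7 / 225⌋ = 2.

2 generations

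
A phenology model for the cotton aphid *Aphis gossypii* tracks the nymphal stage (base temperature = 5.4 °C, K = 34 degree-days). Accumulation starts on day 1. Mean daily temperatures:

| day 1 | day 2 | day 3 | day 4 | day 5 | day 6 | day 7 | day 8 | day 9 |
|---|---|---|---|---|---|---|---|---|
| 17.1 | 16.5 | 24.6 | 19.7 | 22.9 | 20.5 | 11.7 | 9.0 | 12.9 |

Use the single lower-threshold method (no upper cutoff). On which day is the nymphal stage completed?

day 3

Daily DD above 5.4 °C: 11.7, 11.1, 19.2, 14.3, 17.5, 15.1, 6.3, 3.6, 7.5.
Cumulative: 11.7, 22.8, 42.0, 56.3, 73.8, 88.9, 95.2, 98.8, 106.3.
The total first reaches 34 DD on day 3.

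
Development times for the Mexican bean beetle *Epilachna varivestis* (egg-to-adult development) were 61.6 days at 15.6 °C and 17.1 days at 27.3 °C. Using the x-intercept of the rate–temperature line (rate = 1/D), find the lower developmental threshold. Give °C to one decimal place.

11.1 °C

Equal thermal constants: D₁(T₁ − T_b) = D₂(T₂ − T_b).
61.6·(15.6 − T_b) = 17.1·(27.3 − T_b)
T_b = (61.6·15.6 − 17.1·27.3) / (61.6 − 17.1) = 494.13 / 44.5 = 11.104 °C ≈ 11.1 °C.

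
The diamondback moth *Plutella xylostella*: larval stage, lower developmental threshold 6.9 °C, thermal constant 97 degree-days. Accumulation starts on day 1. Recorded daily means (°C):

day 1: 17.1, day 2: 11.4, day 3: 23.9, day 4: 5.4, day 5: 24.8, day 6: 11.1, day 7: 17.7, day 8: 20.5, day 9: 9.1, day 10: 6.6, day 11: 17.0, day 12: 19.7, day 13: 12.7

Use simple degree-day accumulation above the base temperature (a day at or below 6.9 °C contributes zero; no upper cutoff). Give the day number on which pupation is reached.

Daily DD above 6.9 °C: 10.2, 4.5, 17.0, 0.0, 17.9, 4.2, 10.8, 13.6, 2.2, 0.0, 10.1, 12.8, 5.8.
Cumulative: 10.2, 14.7, 31.7, 31.7, 49.6, 53.8, 64.6, 78.2, 80.4, 80.4, 90.5, 103.3, 109.1.
The total first reaches 97 DD on day 12.

day 12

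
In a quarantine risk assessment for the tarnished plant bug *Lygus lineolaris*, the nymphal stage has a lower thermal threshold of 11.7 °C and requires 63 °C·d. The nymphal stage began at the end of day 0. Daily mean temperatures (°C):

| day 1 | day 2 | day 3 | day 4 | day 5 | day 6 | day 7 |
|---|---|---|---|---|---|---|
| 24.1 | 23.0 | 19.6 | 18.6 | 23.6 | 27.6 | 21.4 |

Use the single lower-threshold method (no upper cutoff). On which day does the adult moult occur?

day 6

Daily DD above 11.7 °C: 12.4, 11.3, 7.9, 6.9, 11.9, 15.9, 9.7.
Cumulative: 12.4, 23.7, 31.6, 38.5, 50.4, 66.3, 76.0.
The total first reaches 63 DD on day 6.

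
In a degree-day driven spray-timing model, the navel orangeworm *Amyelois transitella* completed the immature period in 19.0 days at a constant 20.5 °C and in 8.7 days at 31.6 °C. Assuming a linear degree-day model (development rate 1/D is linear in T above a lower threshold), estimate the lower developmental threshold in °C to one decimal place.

11.1 °C

Under the model K = D·(T − T_b), so D₁·(T₁ − T_b) = D₂·(T₂ − T_b).
19.0·(20.5 − T_b) = 8.7·(31.6 − T_b)
T_b = (19.0·20.5 − 8.7·31.6) / (19.0 − 8.7) = 114.58 / 10.3 = 11.124 °C ≈ 11.1 °C.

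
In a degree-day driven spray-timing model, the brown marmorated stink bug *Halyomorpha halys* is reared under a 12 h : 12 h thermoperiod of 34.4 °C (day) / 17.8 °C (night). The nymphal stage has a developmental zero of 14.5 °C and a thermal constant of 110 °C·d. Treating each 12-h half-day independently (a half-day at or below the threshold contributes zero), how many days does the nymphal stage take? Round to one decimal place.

Day half: max(0, 34.4 − 14.5) × 0.5 = 19.9 × 0.5 = 9.95 DD.
Night half: max(0, 17.8 − 14.5) × 0.5 = 3.3 × 0.5 = 1.65 DD.
Per 24 h: 11.60 DD/day.
Duration = 110 / 11.60 = 9.483 ≈ 9.5 days.

9.5 days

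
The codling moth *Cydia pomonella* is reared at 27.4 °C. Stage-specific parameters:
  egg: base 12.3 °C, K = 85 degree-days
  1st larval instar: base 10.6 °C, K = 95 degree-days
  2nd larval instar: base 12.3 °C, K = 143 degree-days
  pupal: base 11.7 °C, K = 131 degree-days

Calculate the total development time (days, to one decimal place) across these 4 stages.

29.1 days

egg: 85 / (27.4 − 12.3) = 85 / 15.1 = 5.629 d.
1st larval instar: 95 / (27.4 − 10.6) = 95 / 16.8 = 5.655 d.
2nd larval instar: 143 / (27.4 − 12.3) = 143 / 15.1 = 9.470 d.
pupal: 131 / (27.4 − 11.7) = 131 / 15.7 = 8.344 d.
Sum = 29.098 ≈ 29.1 days.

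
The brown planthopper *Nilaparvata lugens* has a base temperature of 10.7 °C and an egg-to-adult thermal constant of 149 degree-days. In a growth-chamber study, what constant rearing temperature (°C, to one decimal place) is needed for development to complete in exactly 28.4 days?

15.9 °C

Required daily accumulation = 149 / 28.4 = 5.246 DD/day.
T = T_base + 5.246 = 10.7 + 5.246 = 15.946 ≈ 15.9 °C.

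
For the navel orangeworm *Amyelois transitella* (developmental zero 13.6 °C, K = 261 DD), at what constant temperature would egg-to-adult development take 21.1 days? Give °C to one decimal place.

Required daily accumulation = 261 / 21.1 = 12.370 DD/day.
T = T_base + 12.370 = 13.6 + 12.370 = 25.970 ≈ 26.0 °C.

26.0 °C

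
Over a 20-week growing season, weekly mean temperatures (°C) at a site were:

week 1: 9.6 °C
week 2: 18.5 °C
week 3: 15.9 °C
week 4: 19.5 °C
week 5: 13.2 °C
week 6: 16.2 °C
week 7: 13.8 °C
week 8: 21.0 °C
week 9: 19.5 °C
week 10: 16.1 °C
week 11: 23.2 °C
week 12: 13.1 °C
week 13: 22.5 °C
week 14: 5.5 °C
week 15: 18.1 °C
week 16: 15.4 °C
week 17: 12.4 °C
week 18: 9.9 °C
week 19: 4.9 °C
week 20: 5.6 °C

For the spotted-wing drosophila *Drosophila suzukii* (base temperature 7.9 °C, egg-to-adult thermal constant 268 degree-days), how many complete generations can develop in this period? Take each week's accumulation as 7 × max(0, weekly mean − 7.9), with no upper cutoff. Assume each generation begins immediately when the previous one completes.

3 generations

Weekly DD (7 × max(0, T̄ − 7.9)): 11.9, 74.2, 56.0, 81.2, 37.1, 58.1, 41.3, 91.7, 81.2, 57.4, 107.1, 36.4, 102.2, 0.0, 71.4, 52.5, 31.5, 14.0, 0.0, 0.0.
Season total = 1005.2 DD.
Complete generations = ⌊1005.2 / 268⌋ = 3.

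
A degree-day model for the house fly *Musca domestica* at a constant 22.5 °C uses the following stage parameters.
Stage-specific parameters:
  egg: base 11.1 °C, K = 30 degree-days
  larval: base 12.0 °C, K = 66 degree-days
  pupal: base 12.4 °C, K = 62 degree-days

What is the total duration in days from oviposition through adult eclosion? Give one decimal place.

egg: 30 / (22.5 − 11.1) = 30 / 11.4 = 2.632 d.
larval: 66 / (22.5 − 12.0) = 66 / 10.5 = 6.286 d.
pupal: 62 / (22.5 − 12.4) = 62 / 10.1 = 6.139 d.
Sum = 15.056 ≈ 15.1 days.

15.1 days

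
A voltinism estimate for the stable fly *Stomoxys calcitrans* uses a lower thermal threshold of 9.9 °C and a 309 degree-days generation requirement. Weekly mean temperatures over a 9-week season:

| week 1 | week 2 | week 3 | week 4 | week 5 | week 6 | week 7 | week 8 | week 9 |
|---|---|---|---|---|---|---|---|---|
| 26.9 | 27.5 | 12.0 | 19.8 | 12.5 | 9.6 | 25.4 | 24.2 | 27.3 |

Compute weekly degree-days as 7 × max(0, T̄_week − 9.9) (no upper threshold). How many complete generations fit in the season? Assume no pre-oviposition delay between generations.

Weekly DD (7 × max(0, T̄ − 9.9)): 119.0, 123.2, 14.7, 69.3, 18.2, 0.0, 108.5, 100.1, 121.8.
Season total = 674.8 DD.
Complete generations = ⌊674.8 / 309⌋ = 2.

2 generations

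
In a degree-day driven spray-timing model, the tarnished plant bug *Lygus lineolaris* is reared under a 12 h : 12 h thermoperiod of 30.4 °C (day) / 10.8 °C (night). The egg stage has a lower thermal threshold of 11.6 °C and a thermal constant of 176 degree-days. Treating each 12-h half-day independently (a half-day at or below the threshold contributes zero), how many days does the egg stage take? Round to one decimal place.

Day half: max(0, 30.4 − 11.6) × 0.5 = 18.8 × 0.5 = 9.40 DD.
Night half: max(0, 10.8 − 11.6) × 0.5 = 0.0 × 0.5 = 0.00 DD.
Per 24 h: 9.40 DD/day.
Duration = 176 / 9.40 = 18.723 ≈ 18.7 days.

18.7 days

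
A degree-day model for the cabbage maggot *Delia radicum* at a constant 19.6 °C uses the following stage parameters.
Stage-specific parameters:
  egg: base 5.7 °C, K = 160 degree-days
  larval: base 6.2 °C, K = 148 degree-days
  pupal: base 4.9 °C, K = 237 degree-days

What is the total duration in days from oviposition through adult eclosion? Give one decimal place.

egg: 160 / (19.6 − 5.7) = 160 / 13.9 = 11.511 d.
larval: 148 / (19.6 − 6.2) = 148 / 13.4 = 11.045 d.
pupal: 237 / (19.6 − 4.9) = 237 / 14.7 = 16.122 d.
Sum = 38.678 ≈ 38.7 days.

38.7 days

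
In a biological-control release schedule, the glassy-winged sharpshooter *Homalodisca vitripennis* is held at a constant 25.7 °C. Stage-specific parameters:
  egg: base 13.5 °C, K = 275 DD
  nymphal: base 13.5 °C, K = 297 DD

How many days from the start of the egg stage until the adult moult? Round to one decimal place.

46.9 days

egg: 275 / (25.7 − 13.5) = 275 / 12.2 = 22.541 d.
nymphal: 297 / (25.7 − 13.5) = 297 / 12.2 = 24.344 d.
Sum = 46.885 ≈ 46.9 days.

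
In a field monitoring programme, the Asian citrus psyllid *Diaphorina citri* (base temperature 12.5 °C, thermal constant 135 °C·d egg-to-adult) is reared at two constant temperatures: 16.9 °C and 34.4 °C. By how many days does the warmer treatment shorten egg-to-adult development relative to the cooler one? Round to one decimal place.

At 16.9 °C: 135 / (16.9 − 12.5) = 135 / 4.4 = 30.682 d.
At 34.4 °C: 135 / (34.4 − 12.5) = 135 / 21.9 = 6.164 d.
Difference = |30.682 − 6.164| = 24.517 ≈ 24.5 days.

24.5 days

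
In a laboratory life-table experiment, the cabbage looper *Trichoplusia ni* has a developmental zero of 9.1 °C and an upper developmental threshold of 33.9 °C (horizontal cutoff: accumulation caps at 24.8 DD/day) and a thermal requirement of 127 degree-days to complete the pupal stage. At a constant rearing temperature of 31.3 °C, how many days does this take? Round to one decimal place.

5.7 days

Daily accumulation = 31.3 − 9.1 = 22.2 DD/day.
Duration = 127 / 22.2 = 5.721 ≈ 5.7 days.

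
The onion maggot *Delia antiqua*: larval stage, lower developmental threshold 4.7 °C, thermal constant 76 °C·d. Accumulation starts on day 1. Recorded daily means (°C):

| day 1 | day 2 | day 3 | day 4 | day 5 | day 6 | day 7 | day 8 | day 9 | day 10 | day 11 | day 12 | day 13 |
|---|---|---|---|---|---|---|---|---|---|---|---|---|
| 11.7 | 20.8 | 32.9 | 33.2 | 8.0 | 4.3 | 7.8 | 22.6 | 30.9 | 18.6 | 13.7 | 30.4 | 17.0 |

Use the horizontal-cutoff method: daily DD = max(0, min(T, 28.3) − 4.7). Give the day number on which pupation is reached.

day 7

Daily DD above 4.7 °C (capped at 23.6): 7.0, 16.1, 23.6, 23.6, 3.3, 0.0, 3.1, 17.9, 23.6, 13.9, 9.0, 23.6, 12.3.
Cumulative: 7.0, 23.1, 46.7, 70.3, 73.6, 73.6, 76.7, 94.6, 118.2, 132.1, 141.1, 164.7, 177.0.
The total first reaches 76 DD on day 7.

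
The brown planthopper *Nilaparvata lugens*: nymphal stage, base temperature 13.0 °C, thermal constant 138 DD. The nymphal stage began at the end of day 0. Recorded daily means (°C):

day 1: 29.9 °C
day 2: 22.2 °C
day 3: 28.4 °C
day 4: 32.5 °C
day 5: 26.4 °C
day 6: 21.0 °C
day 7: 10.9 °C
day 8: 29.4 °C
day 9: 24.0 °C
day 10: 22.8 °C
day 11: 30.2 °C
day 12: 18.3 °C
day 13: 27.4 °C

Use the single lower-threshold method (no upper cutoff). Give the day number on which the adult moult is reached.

day 12

Daily DD above 13.0 °C: 16.9, 9.2, 15.4, 19.5, 13.4, 8.0, 0.0, 16.4, 11.0, 9.8, 17.2, 5.3, 14.4.
Cumulative: 16.9, 26.1, 41.5, 61.0, 74.4, 82.4, 82.4, 98.8, 109.8, 119.6, 136.8, 142.1, 156.5.
The total first reaches 138 DD on day 12.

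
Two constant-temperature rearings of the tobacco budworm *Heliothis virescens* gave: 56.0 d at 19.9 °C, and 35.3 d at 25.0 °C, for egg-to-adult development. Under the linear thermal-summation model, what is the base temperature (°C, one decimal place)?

11.2 °C

Linear rate model ⇒ the product D·(T − T_b) is constant across temperatures.
56.0·(19.9 − T_b) = 35.3·(25.0 − T_b)
T_b = (56.0·19.9 − 35.3·25.0) / (56.0 − 35.3) = 231.90 / 20.7 = 11.203 °C ≈ 11.2 °C.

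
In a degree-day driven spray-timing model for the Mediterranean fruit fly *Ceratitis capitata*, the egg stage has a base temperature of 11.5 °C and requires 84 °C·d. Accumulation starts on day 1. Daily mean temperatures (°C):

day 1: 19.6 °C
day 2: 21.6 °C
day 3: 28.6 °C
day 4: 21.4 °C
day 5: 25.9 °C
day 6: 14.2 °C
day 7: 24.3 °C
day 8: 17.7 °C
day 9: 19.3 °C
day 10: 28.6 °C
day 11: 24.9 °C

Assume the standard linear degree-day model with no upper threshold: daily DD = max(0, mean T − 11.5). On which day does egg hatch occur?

Daily DD above 11.5 °C: 8.1, 10.1, 17.1, 9.9, 14.4, 2.7, 12.8, 6.2, 7.8, 17.1, 13.4.
Cumulative: 8.1, 18.2, 35.3, 45.2, 59.6, 62.3, 75.1, 81.3, 89.1, 106.2, 119.6.
The total first reaches 84 DD on day 9.

day 9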